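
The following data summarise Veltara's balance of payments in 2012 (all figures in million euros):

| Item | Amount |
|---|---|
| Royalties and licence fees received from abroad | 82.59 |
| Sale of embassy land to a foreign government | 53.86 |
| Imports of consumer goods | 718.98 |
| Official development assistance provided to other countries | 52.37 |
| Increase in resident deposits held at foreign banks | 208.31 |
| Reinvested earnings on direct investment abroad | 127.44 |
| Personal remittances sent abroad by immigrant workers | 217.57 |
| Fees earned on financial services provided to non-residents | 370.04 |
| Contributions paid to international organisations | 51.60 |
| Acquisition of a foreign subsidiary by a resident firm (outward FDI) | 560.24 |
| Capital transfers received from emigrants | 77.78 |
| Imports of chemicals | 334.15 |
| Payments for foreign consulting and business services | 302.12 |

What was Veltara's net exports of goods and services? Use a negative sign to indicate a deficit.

Goods: -334.15 - 718.98 = -1053.13
Services: -302.12 + 82.59 + 370.04 = 150.51
Trade balance = -1053.13 + 150.51 = -902.62
(Excluded from the trade balance — capital account: sale of embassy land to a foreign government 53.86, capital transfers received from emigrants 77.78; secondary income: official development assistance provided to other countries 52.37, personal remittances sent abroad by immigrant workers 217.57, contributions paid to international organisations 51.60; financial account: increase in resident deposits held at foreign banks 208.31, acquisition of a foreign subsidiary by a resident firm (outward FDI) 560.24; primary income: reinvested earnings on direct investment abroad 127.44.)

-902.62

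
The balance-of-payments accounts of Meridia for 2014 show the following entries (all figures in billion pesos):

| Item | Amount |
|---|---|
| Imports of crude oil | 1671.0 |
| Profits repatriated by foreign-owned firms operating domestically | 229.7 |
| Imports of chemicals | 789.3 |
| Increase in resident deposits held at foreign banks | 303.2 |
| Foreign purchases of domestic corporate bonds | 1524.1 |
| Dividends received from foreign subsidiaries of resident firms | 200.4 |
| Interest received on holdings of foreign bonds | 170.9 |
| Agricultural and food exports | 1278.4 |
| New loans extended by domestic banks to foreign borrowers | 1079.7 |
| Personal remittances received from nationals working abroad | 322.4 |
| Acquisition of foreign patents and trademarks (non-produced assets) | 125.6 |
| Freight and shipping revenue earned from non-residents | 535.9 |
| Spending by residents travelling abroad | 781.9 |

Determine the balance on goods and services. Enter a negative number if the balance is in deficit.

-1427.9

Goods: 1278.4 - 1671.0 - 789.3 = -1181.9
Services: -781.9 + 535.9 = -246.0
Trade balance = -1181.9 + (-246.0) = -1427.9
(Excluded from the trade balance — primary income: profits repatriated by foreign-owned firms operating domestically 229.7, dividends received from foreign subsidiaries of resident firms 200.4, interest received on holdings of foreign bonds 170.9; financial account: increase in resident deposits held at foreign banks 303.2, foreign purchases of domestic corporate bonds 1524.1, new loans extended by domestic banks to foreign borrowers 1079.7; secondary income: personal remittances received from nationals working abroad 322.4; capital account: acquisition of foreign patents and trademarks (non-produced assets) 125.6.)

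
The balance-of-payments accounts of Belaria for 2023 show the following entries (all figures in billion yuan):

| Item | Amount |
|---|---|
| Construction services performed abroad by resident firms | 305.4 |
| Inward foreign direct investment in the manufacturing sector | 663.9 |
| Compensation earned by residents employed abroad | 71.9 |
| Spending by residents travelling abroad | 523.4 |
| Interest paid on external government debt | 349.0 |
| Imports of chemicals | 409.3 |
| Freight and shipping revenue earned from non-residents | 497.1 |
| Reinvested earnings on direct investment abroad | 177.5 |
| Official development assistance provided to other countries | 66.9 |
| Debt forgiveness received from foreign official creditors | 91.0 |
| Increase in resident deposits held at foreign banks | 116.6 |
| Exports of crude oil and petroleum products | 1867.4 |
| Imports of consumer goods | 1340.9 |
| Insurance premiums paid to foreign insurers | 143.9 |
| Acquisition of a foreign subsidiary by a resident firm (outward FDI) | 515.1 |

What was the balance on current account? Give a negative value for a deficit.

85.9

Goods: 1867.4 - 1340.9 - 409.3 = 117.2
Services: -143.9 - 523.4 + 497.1 + 305.4 = 135.2
Primary income: 177.5 - 349.0 + 71.9 = -99.6
Secondary income: -66.9
Current account = 117.2 + 135.2 + (-99.6) + (-66.9) = 85.9
(Excluded from the current account — financial account: inward foreign direct investment in the manufacturing sector 663.9, increase in resident deposits held at foreign banks 116.6, acquisition of a foreign subsidiary by a resident firm (outward FDI) 515.1; capital account: debt forgiveness received from foreign official creditors 91.0.)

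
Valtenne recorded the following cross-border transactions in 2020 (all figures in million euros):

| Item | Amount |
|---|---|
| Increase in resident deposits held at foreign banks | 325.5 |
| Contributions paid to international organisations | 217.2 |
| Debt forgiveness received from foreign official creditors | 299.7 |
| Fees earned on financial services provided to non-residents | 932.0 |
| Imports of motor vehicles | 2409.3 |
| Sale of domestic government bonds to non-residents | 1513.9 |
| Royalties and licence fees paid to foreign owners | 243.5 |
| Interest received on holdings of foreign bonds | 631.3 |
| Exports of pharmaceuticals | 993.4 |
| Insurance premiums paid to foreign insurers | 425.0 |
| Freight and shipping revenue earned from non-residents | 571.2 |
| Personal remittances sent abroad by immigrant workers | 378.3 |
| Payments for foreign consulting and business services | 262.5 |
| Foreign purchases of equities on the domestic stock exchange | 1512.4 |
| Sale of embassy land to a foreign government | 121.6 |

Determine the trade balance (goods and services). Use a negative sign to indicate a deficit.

-843.7

Goods: -2409.3 + 993.4 = -1415.9
Services: 571.2 - 262.5 - 425.0 - 243.5 + 932.0 = 572.2
Trade balance = -1415.9 + 572.2 = -843.7
(Excluded from the trade balance — financial account: increase in resident deposits held at foreign banks 325.5, sale of domestic government bonds to non-residents 1513.9, foreign purchases of equities on the domestic stock exchange 1512.4; secondary income: contributions paid to international organisations 217.2, personal remittances sent abroad by immigrant workers 378.3; capital account: debt forgiveness received from foreign official creditors 299.7, sale of embassy land to a foreign government 121.6; primary income: interest received on holdings of foreign bonds 631.3.)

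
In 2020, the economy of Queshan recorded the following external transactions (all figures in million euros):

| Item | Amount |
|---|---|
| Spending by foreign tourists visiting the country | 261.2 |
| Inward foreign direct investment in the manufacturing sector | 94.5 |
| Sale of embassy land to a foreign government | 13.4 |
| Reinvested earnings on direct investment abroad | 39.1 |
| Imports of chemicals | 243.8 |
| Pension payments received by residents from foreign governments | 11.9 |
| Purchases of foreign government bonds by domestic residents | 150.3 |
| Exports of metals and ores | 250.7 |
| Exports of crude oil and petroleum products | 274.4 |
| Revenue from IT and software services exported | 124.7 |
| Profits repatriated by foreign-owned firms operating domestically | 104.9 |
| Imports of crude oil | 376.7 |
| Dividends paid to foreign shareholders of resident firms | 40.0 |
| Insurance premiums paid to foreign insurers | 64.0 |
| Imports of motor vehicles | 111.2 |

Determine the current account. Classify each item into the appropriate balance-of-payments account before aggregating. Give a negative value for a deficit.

Goods: 250.7 - 243.8 + 274.4 - 111.2 - 376.7 = -206.6
Services: -64.0 + 124.7 + 261.2 = 321.9
Primary income: 39.1 - 40.0 - 104.9 = -105.8
Secondary income: 11.9
Current account = (-206.6) + 321.9 + (-105.8) + 11.9 = 21.4
(Excluded from the current account — financial account: inward foreign direct investment in the manufacturing sector 94.5, purchases of foreign government bonds by domestic residents 150.3; capital account: sale of embassy land to a foreign government 13.4.)

21.4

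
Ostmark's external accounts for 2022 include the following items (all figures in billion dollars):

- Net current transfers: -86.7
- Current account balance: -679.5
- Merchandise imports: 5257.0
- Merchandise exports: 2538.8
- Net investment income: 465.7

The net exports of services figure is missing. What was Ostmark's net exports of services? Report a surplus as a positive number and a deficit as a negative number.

1659.7

Current account = goods balance + services balance + net primary income + net secondary income
Sum of the known components = -2339.2
Net exports of services = CA - (known components) = -679.5 - (-2339.2) = 1659.7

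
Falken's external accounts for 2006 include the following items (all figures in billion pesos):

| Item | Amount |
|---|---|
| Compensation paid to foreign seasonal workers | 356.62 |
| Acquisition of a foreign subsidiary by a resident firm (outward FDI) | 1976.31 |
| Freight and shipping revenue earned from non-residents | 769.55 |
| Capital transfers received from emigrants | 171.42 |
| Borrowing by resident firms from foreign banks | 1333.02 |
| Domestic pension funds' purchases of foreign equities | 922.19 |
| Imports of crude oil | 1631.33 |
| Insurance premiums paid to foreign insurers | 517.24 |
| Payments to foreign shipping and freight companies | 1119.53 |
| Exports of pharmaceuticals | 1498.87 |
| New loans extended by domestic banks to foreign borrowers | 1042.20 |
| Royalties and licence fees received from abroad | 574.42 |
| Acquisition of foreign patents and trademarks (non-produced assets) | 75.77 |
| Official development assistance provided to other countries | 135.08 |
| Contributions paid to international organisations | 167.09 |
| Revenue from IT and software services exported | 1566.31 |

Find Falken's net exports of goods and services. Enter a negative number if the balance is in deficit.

1141.05

Goods: 1498.87 - 1631.33 = -132.46
Services: 574.42 + 1566.31 + 769.55 - 1119.53 - 517.24 = 1273.51
Trade balance = -132.46 + 1273.51 = 1141.05
(Excluded from the trade balance — primary income: compensation paid to foreign seasonal workers 356.62; financial account: acquisition of a foreign subsidiary by a resident firm (outward FDI) 1976.31, borrowing by resident firms from foreign banks 1333.02, domestic pension funds' purchases of foreign equities 922.19, new loans extended by domestic banks to foreign borrowers 1042.20; capital account: capital transfers received from emigrants 171.42, acquisition of foreign patents and trademarks (non-produced assets) 75.77; secondary income: official development assistance provided to other countries 135.08, contributions paid to international organisations 167.09.)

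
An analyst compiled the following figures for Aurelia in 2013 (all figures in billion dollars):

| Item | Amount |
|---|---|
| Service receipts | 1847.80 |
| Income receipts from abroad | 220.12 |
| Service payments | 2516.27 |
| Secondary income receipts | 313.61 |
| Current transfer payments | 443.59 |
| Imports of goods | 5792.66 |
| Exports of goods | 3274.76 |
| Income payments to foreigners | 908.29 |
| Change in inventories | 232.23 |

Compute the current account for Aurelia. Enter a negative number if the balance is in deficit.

-4004.52

Goods balance = 3274.76 - 5792.66 = -2517.90
Services balance = 1847.80 - 2516.27 = -668.47
Trade balance (goods + services) = -2517.90 + (-668.47) = -3186.37
Net primary income = 220.12 - 908.29 = -688.17
Net secondary income = 313.61 - 443.59 = -129.98
Current account = -3186.37 + (-688.17) + (-129.98) = -4004.52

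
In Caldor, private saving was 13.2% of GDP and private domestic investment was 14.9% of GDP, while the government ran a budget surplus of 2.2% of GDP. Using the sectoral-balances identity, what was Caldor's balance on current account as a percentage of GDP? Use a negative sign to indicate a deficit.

By the sectoral-balances identity, CA = (S_private - I) + (T - G).
Private balance = 13.2 - 14.9 = -1.7
Government balance (T - G) = 2.2
CA = -1.7 + 2.2 = 0.5

0.5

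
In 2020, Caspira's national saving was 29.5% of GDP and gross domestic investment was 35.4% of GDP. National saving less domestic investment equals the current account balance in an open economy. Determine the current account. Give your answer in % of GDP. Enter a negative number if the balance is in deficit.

S - I = CA (net lending to the rest of the world).
CA = S - I = 29.5 - 35.4 = -5.9

-5.9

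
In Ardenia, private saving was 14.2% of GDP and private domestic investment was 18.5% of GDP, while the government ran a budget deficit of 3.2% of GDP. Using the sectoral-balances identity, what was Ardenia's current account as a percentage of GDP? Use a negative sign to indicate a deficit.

-7.5

By the sectoral-balances identity, CA = (S_private - I) + (T - G).
Private balance = 14.2 - 18.5 = -4.3
Government balance (T - G) = -3.2
CA = -4.3 + (-3.2) = -7.5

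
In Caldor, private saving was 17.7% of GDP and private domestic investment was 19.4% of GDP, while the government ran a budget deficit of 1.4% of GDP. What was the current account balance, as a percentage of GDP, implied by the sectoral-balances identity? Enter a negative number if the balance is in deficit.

By the sectoral-balances identity, CA = (S_private - I) + (T - G).
Private balance = 17.7 - 19.4 = -1.7
Government balance (T - G) = -1.4
CA = -1.7 + (-1.4) = -3.1

-3.1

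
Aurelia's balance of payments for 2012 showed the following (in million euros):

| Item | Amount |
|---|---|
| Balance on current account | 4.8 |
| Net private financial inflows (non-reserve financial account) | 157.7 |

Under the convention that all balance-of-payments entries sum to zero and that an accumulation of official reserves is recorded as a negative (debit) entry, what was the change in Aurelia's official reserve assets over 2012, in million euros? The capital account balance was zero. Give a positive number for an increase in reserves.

162.5

Official reserve transactions balance = -(4.8 + 157.7) = -162.5
An accumulation of reserves is recorded as a debit (negative entry), so the change in the stock of reserves is the negative of that balance.
Change in official reserves = -(-162.5) = 162.5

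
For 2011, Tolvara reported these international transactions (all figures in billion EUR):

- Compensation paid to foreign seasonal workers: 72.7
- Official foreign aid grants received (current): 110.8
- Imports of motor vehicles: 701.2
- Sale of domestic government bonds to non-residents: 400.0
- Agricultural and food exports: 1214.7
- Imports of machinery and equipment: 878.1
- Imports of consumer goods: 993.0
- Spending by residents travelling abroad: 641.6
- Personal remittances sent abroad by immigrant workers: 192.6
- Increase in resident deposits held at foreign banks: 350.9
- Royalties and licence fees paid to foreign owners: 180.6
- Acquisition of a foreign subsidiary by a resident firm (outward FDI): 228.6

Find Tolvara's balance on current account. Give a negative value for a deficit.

-2334.3

Goods: -993.0 - 878.1 + 1214.7 - 701.2 = -1357.6
Services: -641.6 - 180.6 = -822.2
Primary income: -72.7
Secondary income: -192.6 + 110.8 = -81.8
Current account = (-1357.6) + (-822.2) + (-72.7) + (-81.8) = -2334.3
(Excluded from the current account — financial account: sale of domestic government bonds to non-residents 400.0, increase in resident deposits held at foreign banks 350.9, acquisition of a foreign subsidiary by a resident firm (outward FDI) 228.6.)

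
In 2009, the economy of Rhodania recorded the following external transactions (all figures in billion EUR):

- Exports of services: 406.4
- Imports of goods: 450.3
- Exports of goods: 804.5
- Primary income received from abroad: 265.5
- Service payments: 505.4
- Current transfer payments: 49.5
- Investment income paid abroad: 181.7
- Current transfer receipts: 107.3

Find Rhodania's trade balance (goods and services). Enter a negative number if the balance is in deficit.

Goods balance = 804.5 - 450.3 = 354.2
Services balance = 406.4 - 505.4 = -99.0
Trade balance (goods + services) = 354.2 + (-99.0) = 255.2

255.2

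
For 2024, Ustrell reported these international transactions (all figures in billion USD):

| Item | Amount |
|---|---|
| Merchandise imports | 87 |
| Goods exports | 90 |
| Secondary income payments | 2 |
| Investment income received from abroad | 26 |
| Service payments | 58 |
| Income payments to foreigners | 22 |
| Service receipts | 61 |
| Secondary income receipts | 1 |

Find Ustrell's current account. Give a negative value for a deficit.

Goods balance = 90 - 87 = 3
Services balance = 61 - 58 = 3
Trade balance (goods + services) = 3 + 3 = 6
Net primary income = 26 - 22 = 4
Net secondary income = 1 - 2 = -1
Current account = 6 + 4 + (-1) = 9

9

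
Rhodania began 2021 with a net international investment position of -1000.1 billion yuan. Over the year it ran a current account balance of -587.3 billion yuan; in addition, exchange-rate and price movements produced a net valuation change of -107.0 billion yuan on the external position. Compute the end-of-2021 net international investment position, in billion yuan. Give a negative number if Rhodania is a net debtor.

Change in NIIP = current account + net valuation change = -587.3 + (-107.0) = -694.3
End-of-year NIIP = -1000.1 + (-694.3) = -1694.4

-1694.4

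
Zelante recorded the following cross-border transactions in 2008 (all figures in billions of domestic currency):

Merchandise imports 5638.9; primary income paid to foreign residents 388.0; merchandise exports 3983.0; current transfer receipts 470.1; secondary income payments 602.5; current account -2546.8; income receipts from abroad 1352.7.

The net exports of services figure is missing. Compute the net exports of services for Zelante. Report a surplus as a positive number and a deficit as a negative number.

Current account = goods balance + services balance + net primary income + net secondary income
Sum of the known components = -823.6
Net exports of services = CA - (known components) = -2546.8 - (-823.6) = -1723.2

-1723.2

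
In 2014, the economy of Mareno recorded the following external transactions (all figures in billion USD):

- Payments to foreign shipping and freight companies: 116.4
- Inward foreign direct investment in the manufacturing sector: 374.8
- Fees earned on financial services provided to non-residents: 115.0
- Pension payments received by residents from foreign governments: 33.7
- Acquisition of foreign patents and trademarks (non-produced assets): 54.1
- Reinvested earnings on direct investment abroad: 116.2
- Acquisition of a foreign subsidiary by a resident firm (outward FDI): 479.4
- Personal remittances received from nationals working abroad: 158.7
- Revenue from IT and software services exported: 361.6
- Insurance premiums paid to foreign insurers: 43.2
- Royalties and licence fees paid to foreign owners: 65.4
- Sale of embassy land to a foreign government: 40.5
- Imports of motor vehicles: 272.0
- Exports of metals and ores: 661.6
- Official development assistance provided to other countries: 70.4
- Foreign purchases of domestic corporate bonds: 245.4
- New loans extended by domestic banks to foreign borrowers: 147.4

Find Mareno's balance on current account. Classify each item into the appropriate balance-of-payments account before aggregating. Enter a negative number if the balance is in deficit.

Goods: -272.0 + 661.6 = 389.6
Services: -43.2 + 115.0 + 361.6 - 65.4 - 116.4 = 251.6
Primary income: 116.2
Secondary income: -70.4 + 33.7 + 158.7 = 122.0
Current account = 389.6 + 251.6 + 116.2 + 122.0 = 879.4
(Excluded from the current account — financial account: inward foreign direct investment in the manufacturing sector 374.8, acquisition of a foreign subsidiary by a resident firm (outward FDI) 479.4, foreign purchases of domestic corporate bonds 245.4, new loans extended by domestic banks to foreign borrowers 147.4; capital account: acquisition of foreign patents and trademarks (non-produced assets) 54.1, sale of embassy land to a foreign government 40.5.)

879.4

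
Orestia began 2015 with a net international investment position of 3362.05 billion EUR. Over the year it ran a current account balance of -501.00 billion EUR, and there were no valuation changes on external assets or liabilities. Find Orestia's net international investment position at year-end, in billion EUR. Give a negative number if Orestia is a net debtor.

2861.05

With no valuation effects, change in NIIP = current account = -501.00
End-of-year NIIP = 3362.05 + (-501.00) = 2861.05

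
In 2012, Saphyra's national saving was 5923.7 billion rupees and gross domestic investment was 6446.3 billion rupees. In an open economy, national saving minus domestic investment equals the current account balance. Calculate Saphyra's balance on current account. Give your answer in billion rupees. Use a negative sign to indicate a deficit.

CA = S - I = 5923.7 - 6446.3 = -522.6

-522.6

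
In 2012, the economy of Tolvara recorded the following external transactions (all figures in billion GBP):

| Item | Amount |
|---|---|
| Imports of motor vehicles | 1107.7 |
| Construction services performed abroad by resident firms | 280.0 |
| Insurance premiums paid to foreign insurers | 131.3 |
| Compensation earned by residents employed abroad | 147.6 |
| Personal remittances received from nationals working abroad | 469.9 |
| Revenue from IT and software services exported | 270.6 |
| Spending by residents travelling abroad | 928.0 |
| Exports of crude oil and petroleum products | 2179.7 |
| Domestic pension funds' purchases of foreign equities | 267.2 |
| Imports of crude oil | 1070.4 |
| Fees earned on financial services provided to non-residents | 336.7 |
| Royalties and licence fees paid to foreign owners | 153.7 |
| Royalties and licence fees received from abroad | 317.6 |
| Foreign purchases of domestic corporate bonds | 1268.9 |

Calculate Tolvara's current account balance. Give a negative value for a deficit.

Goods: 2179.7 - 1107.7 - 1070.4 = 1.6
Services: -131.3 - 153.7 + 336.7 - 928.0 + 280.0 + 270.6 + 317.6 = -8.1
Primary income: 147.6
Secondary income: 469.9
Current account = 1.6 + (-8.1) + 147.6 + 469.9 = 611.0
(Excluded from the current account — financial account: domestic pension funds' purchases of foreign equities 267.2, foreign purchases of domestic corporate bonds 1268.9.)

611.0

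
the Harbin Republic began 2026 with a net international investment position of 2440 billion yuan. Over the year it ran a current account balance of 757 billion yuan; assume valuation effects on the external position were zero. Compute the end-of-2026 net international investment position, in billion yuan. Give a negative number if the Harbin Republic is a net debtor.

With no valuation effects, change in NIIP = current account = 757
End-of-year NIIP = 2440 + 757 = 3197

3197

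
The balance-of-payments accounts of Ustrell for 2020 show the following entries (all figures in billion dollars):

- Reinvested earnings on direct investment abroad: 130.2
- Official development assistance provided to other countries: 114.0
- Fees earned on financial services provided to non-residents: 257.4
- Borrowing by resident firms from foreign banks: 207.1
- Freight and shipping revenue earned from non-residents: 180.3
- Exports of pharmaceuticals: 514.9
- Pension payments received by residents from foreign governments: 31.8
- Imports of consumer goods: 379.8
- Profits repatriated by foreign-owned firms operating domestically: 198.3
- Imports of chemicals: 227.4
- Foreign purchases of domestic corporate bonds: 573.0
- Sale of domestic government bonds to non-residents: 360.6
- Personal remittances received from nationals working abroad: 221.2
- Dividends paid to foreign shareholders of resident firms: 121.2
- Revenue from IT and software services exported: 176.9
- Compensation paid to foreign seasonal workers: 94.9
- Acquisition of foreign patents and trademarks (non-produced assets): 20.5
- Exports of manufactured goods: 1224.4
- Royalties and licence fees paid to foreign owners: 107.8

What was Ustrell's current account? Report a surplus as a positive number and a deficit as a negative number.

1493.7

Goods: 1224.4 - 379.8 + 514.9 - 227.4 = 1132.1
Services: 176.9 + 257.4 + 180.3 - 107.8 = 506.8
Primary income: 130.2 - 198.3 - 121.2 - 94.9 = -284.2
Secondary income: 221.2 - 114.0 + 31.8 = 139.0
Current account = 1132.1 + 506.8 + (-284.2) + 139.0 = 1493.7
(Excluded from the current account — financial account: borrowing by resident firms from foreign banks 207.1, foreign purchases of domestic corporate bonds 573.0, sale of domestic government bonds to non-residents 360.6; capital account: acquisition of foreign patents and trademarks (non-produced assets) 20.5.)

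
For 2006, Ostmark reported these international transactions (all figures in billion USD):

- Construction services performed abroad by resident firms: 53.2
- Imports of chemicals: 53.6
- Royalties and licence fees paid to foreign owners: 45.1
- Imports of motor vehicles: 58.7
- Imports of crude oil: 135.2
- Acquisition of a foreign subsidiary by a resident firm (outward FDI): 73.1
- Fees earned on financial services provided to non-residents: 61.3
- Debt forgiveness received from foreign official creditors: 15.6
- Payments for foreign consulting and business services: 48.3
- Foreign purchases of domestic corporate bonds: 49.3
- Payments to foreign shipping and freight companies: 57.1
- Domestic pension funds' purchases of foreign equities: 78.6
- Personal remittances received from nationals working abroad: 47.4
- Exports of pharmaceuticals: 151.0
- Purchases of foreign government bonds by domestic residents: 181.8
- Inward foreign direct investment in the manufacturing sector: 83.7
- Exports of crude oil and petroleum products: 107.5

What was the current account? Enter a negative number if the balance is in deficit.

22.4

Goods: -53.6 - 58.7 - 135.2 + 151.0 + 107.5 = 11.0
Services: -45.1 + 53.2 - 48.3 + 61.3 - 57.1 = -36.0
Secondary income: 47.4
Current account = 11.0 + (-36.0) + 47.4 = 22.4
(Excluded from the current account — financial account: acquisition of a foreign subsidiary by a resident firm (outward FDI) 73.1, foreign purchases of domestic corporate bonds 49.3, domestic pension funds' purchases of foreign equities 78.6, purchases of foreign government bonds by domestic residents 181.8, inward foreign direct investment in the manufacturing sector 83.7; capital account: debt forgiveness received from foreign official creditors 15.6.)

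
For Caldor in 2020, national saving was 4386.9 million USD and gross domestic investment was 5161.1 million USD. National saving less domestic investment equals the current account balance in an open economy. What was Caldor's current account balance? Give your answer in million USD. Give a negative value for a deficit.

S - I = CA (net lending to the rest of the world).
CA = S - I = 4386.9 - 5161.1 = -774.2

-774.2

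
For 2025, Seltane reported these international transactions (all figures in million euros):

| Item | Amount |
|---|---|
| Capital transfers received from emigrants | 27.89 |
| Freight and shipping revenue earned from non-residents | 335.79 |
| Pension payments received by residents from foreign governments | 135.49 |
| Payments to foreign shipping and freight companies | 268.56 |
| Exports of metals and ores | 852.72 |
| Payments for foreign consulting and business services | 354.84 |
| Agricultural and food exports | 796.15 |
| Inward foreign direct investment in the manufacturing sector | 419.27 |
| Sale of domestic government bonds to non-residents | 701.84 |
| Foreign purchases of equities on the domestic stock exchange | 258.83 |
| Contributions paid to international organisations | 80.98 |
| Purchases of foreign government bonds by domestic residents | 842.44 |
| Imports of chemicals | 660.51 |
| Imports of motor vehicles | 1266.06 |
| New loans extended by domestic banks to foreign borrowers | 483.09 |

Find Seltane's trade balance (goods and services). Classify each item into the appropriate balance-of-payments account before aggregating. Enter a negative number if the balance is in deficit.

-565.31

Goods: 852.72 - 1266.06 + 796.15 - 660.51 = -277.70
Services: -268.56 + 335.79 - 354.84 = -287.61
Trade balance = -277.70 + (-287.61) = -565.31
(Excluded from the trade balance — capital account: capital transfers received from emigrants 27.89; secondary income: pension payments received by residents from foreign governments 135.49, contributions paid to international organisations 80.98; financial account: inward foreign direct investment in the manufacturing sector 419.27, sale of domestic government bonds to non-residents 701.84, foreign purchases of equities on the domestic stock exchange 258.83, purchases of foreign government bonds by domestic residents 842.44, new loans extended by domestic banks to foreign borrowers 483.09.)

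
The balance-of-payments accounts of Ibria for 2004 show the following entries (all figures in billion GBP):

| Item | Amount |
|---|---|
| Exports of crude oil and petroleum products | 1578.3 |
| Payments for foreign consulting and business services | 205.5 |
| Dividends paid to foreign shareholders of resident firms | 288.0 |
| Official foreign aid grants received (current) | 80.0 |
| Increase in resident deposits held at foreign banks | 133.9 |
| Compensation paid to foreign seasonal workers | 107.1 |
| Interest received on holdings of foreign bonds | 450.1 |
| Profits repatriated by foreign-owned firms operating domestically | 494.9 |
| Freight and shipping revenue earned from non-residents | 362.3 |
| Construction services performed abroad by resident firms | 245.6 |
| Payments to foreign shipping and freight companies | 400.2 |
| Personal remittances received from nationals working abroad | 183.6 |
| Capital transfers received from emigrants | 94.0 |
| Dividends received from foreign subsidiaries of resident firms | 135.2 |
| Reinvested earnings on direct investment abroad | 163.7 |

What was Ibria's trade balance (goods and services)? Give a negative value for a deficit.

Goods: 1578.3
Services: -205.5 + 245.6 - 400.2 + 362.3 = 2.2
Trade balance = 1578.3 + 2.2 = 1580.5
(Excluded from the trade balance — primary income: dividends paid to foreign shareholders of resident firms 288.0, compensation paid to foreign seasonal workers 107.1, interest received on holdings of foreign bonds 450.1, profits repatriated by foreign-owned firms operating domestically 494.9, dividends received from foreign subsidiaries of resident firms 135.2, reinvested earnings on direct investment abroad 163.7; secondary income: official foreign aid grants received (current) 80.0, personal remittances received from nationals working abroad 183.6; financial account: increase in resident deposits held at foreign banks 133.9; capital account: capital transfers received from emigrants 94.0.)

1580.5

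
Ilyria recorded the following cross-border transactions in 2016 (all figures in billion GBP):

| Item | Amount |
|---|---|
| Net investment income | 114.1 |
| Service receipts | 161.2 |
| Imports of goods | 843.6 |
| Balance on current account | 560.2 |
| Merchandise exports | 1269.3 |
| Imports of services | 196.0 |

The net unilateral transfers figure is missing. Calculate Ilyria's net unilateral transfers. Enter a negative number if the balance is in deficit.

55.2

Current account = goods balance + services balance + net primary income + net secondary income
Sum of the known components = 505.0
Net unilateral transfers = CA - (known components) = 560.2 - 505.0 = 55.2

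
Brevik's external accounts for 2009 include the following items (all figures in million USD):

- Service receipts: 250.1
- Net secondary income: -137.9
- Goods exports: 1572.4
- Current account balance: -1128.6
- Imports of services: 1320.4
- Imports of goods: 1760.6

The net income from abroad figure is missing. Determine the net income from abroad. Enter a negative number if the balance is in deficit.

Current account = goods balance + services balance + net primary income + net secondary income
Sum of the known components = -1396.4
Net income from abroad = CA - (known components) = -1128.6 - (-1396.4) = 267.8

267.8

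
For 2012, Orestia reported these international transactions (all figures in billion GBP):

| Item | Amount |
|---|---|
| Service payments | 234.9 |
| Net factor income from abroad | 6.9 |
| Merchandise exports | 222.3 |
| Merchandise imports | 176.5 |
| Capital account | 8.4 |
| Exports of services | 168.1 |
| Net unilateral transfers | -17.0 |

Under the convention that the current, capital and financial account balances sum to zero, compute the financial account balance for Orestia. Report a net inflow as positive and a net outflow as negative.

Goods balance = 222.3 - 176.5 = 45.8
Services balance = 168.1 - 234.9 = -66.8
Trade balance (goods + services) = 45.8 + (-66.8) = -21.0
Net primary income = 6.9
Net secondary income = -17.0
Current account = -21.0 + 6.9 + (-17.0) = -31.1
Financial account = -(-31.1 + 8.4) = 22.7

22.7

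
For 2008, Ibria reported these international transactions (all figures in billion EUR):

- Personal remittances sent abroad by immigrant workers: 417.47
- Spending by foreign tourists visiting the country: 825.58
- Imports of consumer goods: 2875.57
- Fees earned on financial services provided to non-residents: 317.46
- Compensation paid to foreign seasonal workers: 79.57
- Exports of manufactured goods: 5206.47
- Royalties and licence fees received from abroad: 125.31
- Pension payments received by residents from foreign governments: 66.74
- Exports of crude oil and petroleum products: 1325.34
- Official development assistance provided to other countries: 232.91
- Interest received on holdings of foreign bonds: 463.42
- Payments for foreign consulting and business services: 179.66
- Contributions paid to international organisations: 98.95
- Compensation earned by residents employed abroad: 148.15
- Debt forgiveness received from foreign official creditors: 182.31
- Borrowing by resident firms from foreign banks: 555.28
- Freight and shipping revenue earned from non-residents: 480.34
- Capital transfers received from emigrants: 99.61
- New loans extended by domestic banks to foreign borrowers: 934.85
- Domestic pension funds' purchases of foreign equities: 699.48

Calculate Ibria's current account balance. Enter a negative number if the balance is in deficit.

5074.68

Goods: 5206.47 + 1325.34 - 2875.57 = 3656.24
Services: 825.58 + 125.31 - 179.66 + 480.34 + 317.46 = 1569.03
Primary income: -79.57 + 148.15 + 463.42 = 532.00
Secondary income: 66.74 - 98.95 - 232.91 - 417.47 = -682.59
Current account = 3656.24 + 1569.03 + 532.00 + (-682.59) = 5074.68
(Excluded from the current account — capital account: debt forgiveness received from foreign official creditors 182.31, capital transfers received from emigrants 99.61; financial account: borrowing by resident firms from foreign banks 555.28, new loans extended by domestic banks to foreign borrowers 934.85, domestic pension funds' purchases of foreign equities 699.48.)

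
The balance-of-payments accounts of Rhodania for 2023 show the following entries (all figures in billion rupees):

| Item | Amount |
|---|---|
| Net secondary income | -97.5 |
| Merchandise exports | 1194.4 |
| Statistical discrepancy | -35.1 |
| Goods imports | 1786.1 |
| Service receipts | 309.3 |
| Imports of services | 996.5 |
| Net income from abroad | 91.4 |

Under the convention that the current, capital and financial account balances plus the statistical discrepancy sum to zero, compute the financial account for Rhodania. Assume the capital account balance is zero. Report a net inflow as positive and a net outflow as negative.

Goods balance = 1194.4 - 1786.1 = -591.7
Services balance = 309.3 - 996.5 = -687.2
Trade balance (goods + services) = -591.7 + (-687.2) = -1278.9
Net primary income = 91.4
Net secondary income = -97.5
Current account = -1278.9 + 91.4 + (-97.5) = -1285.0
Financial account = -(-1285.0 + (-35.1)) = 1320.1

1320.1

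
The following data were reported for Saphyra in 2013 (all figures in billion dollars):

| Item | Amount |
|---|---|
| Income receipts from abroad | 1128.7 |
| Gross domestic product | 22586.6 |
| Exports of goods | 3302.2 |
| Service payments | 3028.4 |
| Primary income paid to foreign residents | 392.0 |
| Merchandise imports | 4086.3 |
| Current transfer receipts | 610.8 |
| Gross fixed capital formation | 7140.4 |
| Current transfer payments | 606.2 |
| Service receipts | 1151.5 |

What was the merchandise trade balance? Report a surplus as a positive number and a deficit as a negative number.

-784.1

Goods balance = 3302.2 - 4086.3 = -784.1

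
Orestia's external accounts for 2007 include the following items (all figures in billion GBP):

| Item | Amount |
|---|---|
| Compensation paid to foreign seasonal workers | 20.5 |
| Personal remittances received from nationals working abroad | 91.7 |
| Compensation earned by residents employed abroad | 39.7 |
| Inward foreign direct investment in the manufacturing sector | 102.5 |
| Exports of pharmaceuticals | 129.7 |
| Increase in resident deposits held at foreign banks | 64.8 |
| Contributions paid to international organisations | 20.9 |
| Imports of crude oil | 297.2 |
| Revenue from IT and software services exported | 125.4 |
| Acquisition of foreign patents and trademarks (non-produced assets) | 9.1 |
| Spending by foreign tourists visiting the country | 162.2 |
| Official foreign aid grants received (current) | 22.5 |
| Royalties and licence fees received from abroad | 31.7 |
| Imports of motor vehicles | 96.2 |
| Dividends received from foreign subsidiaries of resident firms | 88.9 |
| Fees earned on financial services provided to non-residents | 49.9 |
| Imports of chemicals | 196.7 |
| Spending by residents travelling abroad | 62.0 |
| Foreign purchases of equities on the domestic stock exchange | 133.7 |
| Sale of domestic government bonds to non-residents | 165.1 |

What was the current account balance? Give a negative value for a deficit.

Goods: -196.7 + 129.7 - 96.2 - 297.2 = -460.4
Services: 162.2 + 125.4 + 31.7 + 49.9 - 62.0 = 307.2
Primary income: 39.7 + 88.9 - 20.5 = 108.1
Secondary income: 91.7 + 22.5 - 20.9 = 93.3
Current account = (-460.4) + 307.2 + 108.1 + 93.3 = 48.2
(Excluded from the current account — financial account: inward foreign direct investment in the manufacturing sector 102.5, increase in resident deposits held at foreign banks 64.8, foreign purchases of equities on the domestic stock exchange 133.7, sale of domestic government bonds to non-residents 165.1; capital account: acquisition of foreign patents and trademarks (non-produced assets) 9.1.)

48.2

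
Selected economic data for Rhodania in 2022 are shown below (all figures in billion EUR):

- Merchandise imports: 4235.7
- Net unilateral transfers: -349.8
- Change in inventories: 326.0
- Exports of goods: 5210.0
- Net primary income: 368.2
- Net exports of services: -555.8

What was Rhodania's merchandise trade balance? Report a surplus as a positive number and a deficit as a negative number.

974.3

Goods balance = 5210.0 - 4235.7 = 974.3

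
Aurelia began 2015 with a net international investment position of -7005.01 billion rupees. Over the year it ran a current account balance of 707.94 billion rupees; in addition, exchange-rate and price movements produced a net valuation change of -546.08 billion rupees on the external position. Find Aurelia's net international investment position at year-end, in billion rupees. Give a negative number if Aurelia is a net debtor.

-6843.15

Change in NIIP = current account + net valuation change = 707.94 + (-546.08) = 161.86
End-of-year NIIP = -7005.01 + 161.86 = -6843.15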